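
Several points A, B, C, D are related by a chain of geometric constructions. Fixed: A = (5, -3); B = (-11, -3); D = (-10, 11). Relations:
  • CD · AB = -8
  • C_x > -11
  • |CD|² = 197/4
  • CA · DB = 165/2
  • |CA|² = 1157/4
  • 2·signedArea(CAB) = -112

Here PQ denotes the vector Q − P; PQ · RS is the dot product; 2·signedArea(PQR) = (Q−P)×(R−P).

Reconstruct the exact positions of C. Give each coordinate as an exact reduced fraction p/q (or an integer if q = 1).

C = (-21/2, 4)

1. C_x = -21/2  [CA · DB = 165/2 ∩ CD · AB = -8]
2. C_y = 4  [CA · DB = 165/2 ∩ CD · AB = -8]
   → C = (-21/2, 4)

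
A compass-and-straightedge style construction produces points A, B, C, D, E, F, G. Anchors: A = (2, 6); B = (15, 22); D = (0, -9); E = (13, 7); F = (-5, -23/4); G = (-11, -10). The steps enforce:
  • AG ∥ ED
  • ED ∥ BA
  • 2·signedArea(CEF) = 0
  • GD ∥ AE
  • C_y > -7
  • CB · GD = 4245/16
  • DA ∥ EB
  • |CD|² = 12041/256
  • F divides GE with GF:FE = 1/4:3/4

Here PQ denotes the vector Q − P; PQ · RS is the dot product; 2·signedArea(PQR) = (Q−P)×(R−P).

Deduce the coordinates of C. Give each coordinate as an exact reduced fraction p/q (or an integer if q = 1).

1. C_x = -13/2  [2·signedArea(CEF) = 0 ∩ CB · GD = 4245/16]
2. C_y = -109/16  [2·signedArea(CEF) = 0 ∩ CB · GD = 4245/16]
   → C = (-13/2, -109/16)

C = (-13/2, -109/16)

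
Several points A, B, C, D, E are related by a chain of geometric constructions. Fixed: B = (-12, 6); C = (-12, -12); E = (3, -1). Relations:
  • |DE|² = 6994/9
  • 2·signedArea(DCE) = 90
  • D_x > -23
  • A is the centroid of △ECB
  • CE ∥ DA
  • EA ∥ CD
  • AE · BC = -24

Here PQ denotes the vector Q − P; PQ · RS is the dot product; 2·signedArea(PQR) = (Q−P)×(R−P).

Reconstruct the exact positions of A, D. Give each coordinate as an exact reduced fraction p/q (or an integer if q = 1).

A = (-7, -7/3)
D = (-22, -40/3)

1. A_x = -7  [A is the centroid of △ECB]
2. A_y = -7/3  [A is the centroid of △ECB]
   → A = (-7, -7/3)
3. D_x = -22  [CE ∥ DA ∩ EA ∥ CD]
4. D_y = -40/3  [CE ∥ DA ∩ EA ∥ CD]
   → D = (-22, -40/3)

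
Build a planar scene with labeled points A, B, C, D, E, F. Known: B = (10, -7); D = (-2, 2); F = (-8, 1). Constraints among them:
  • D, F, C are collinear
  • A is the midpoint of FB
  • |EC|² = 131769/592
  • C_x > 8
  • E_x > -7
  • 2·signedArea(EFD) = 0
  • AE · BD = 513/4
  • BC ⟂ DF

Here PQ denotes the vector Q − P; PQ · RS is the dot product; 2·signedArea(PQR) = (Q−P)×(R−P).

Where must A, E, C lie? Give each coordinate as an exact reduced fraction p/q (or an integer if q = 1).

A = (1, -3)
C = (304/37, 137/37)
E = (-13/2, 5/4)

1. A_x = 1  [A is the midpoint of FB]
2. A_y = -3  [A is the midpoint of FB]
   → A = (1, -3)
3. E_x = -13/2  [2·signedArea(EFD) = 0 ∩ AE · BD = 513/4]
4. E_y = 5/4  [2·signedArea(EFD) = 0 ∩ AE · BD = 513/4]
   → E = (-13/2, 5/4)
5. C_x = 304/37  [D, F, C are collinear ∩ BC ⟂ DF]
6. C_y = 137/37  [D, F, C are collinear ∩ BC ⟂ DF]
   → C = (304/37, 137/37)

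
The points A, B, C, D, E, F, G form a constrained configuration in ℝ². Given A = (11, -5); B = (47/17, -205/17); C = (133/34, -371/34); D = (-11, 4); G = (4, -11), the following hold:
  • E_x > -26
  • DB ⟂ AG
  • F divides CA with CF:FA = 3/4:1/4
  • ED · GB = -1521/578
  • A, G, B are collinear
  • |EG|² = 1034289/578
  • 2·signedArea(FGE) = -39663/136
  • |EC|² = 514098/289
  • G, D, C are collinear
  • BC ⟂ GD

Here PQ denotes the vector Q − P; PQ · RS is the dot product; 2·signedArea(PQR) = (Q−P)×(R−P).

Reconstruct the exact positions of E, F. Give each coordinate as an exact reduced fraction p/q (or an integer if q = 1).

E = (-881/34, 643/34)
F = (1255/136, -881/136)

1. F_x = 1255/136  [F divides CA with CF:FA = 3/4:1/4]
2. F_y = -881/136  [F divides CA with CF:FA = 3/4:1/4]
   → F = (1255/136, -881/136)
3. E_x = -881/34  [ED · GB = -1521/578 ∩ 2·signedArea(FGE) = -39663/136]
4. E_y = 643/34  [ED · GB = -1521/578 ∩ 2·signedArea(FGE) = -39663/136]
   → E = (-881/34, 643/34)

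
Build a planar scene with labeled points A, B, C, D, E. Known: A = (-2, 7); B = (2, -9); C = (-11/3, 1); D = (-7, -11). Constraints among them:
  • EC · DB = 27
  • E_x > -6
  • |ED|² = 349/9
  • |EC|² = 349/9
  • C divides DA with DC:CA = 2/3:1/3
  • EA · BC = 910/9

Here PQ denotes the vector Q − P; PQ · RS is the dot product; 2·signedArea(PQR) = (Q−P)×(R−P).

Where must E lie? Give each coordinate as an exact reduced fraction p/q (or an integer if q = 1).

E = (-16/3, -5)

1. E_x = -16/3  [EA · BC = 910/9 ∩ EC · DB = 27]
2. E_y = -5  [EA · BC = 910/9 ∩ EC · DB = 27]
   → E = (-16/3, -5)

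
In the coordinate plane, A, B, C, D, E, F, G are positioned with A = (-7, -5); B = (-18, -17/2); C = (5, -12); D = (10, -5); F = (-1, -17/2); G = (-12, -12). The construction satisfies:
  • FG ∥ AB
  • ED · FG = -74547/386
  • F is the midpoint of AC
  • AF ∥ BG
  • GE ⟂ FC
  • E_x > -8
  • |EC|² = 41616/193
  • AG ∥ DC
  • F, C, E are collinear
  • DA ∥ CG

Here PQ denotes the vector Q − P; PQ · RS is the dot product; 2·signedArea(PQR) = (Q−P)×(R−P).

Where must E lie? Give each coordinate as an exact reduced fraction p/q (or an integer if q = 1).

E = (-1483/193, -888/193)

1. E_x = -1483/193  [F, C, E are collinear ∩ GE ⟂ FC]
2. E_y = -888/193  [F, C, E are collinear ∩ GE ⟂ FC]
   → E = (-1483/193, -888/193)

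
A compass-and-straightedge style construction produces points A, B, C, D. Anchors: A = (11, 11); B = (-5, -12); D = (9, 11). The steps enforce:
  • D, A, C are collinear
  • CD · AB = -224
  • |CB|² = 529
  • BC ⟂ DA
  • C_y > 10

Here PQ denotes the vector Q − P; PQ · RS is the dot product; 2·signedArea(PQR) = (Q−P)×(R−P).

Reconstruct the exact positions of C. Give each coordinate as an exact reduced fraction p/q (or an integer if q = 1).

C = (-5, 11)

1. C_x = -5  [D, A, C are collinear ∩ BC ⟂ DA]
2. C_y = 11  [D, A, C are collinear ∩ BC ⟂ DA]
   → C = (-5, 11)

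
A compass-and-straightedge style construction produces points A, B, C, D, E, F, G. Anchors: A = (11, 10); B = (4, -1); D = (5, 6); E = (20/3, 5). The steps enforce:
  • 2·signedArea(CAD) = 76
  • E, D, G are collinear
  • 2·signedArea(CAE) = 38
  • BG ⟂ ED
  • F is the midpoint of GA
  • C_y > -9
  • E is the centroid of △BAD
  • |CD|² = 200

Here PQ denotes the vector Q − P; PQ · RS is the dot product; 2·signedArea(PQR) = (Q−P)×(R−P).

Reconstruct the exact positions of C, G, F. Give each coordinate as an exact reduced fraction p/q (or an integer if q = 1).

1. C_x = 3  [2·signedArea(CAE) = 38 ∩ 2·signedArea(CAD) = 76]
2. C_y = -8  [2·signedArea(CAE) = 38 ∩ 2·signedArea(CAD) = 76]
   → C = (3, -8)
3. G_x = 125/17  [E, D, G are collinear ∩ BG ⟂ ED]
4. G_y = 78/17  [E, D, G are collinear ∩ BG ⟂ ED]
   → G = (125/17, 78/17)
5. F_x = 156/17  [F is the midpoint of GA]
6. F_y = 124/17  [F is the midpoint of GA]
   → F = (156/17, 124/17)

C = (3, -8)
F = (156/17, 124/17)
G = (125/17, 78/17)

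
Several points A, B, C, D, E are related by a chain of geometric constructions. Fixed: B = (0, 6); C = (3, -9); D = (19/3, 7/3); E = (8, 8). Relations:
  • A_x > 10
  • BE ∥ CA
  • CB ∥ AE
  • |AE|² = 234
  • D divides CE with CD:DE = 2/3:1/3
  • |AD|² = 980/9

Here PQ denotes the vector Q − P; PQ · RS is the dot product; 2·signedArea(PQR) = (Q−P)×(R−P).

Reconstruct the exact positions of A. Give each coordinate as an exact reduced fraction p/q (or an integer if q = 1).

1. A_x = 11  [CB ∥ AE ∩ BE ∥ CA]
2. A_y = -7  [CB ∥ AE ∩ BE ∥ CA]
   → A = (11, -7)

A = (11, -7)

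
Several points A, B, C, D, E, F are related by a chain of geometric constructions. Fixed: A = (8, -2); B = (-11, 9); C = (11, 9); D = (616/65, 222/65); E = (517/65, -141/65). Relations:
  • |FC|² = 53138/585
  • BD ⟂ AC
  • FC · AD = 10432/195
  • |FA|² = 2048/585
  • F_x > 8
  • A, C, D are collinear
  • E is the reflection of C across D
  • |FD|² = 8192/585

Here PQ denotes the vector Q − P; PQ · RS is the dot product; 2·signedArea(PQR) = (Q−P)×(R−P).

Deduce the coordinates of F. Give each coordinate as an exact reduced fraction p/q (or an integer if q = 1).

F = (552/65, -38/195)

1. F_x = 552/65  [line -96/65·x + -352/65·y + 448/39 = 0 ∩ |FC|² = 53138/585]
2. F_y = -38/195  [line -96/65·x + -352/65·y + 448/39 = 0 ∩ |FC|² = 53138/585]
   → F = (552/65, -38/195)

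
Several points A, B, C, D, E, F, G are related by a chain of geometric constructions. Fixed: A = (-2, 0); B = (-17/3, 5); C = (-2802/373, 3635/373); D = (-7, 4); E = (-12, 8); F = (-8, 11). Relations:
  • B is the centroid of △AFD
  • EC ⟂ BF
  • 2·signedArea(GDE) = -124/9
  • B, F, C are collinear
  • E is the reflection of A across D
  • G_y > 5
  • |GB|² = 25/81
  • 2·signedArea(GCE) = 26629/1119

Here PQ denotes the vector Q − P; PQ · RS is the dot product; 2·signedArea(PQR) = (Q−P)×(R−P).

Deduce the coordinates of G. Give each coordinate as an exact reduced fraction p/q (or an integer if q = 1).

G = (-47/9, 16/3)

1. G_x = -47/9  [2·signedArea(GCE) = 26629/1119 ∩ 2·signedArea(GDE) = -124/9]
2. G_y = 16/3  [2·signedArea(GCE) = 26629/1119 ∩ 2·signedArea(GDE) = -124/9]
   → G = (-47/9, 16/3)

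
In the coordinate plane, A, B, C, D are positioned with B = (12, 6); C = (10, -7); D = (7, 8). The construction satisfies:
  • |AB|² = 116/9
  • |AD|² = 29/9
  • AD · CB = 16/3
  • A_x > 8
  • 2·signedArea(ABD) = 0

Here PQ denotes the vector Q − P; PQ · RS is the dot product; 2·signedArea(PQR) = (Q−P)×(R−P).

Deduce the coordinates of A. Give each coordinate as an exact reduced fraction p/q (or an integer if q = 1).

A = (26/3, 22/3)

1. A_x = 26/3  [2·signedArea(ABD) = 0 ∩ AD · CB = 16/3]
2. A_y = 22/3  [2·signedArea(ABD) = 0 ∩ AD · CB = 16/3]
   → A = (26/3, 22/3)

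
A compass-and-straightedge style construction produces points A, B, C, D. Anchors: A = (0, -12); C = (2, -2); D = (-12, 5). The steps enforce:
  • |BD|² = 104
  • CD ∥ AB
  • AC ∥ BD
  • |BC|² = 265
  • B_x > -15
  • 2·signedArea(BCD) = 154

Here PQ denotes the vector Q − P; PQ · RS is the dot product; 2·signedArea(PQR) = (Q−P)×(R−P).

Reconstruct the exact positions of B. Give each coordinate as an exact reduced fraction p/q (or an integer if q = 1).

B = (-14, -5)

1. B_x = -14  [AC ∥ BD ∩ CD ∥ AB]
2. B_y = -5  [AC ∥ BD ∩ CD ∥ AB]
   → B = (-14, -5)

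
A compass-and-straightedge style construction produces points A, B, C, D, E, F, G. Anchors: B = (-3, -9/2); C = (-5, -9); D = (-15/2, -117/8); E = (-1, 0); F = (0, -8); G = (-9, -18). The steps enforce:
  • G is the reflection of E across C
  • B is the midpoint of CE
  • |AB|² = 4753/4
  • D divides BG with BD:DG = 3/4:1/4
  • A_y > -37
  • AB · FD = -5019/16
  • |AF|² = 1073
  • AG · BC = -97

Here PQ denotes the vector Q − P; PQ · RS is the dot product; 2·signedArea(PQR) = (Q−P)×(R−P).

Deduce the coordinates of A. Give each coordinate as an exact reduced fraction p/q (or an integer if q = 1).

A = (-17, -36)

1. A_x = -17  [AG · BC = -97 ∩ AB · FD = -5019/16]
2. A_y = -36  [AG · BC = -97 ∩ AB · FD = -5019/16]
   → A = (-17, -36)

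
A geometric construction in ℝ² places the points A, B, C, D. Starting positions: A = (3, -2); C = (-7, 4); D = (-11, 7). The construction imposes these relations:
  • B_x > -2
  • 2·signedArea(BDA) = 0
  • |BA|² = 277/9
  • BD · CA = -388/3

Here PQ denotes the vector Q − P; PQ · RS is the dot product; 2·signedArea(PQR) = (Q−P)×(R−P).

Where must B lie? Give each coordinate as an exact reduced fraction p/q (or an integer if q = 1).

B = (-5/3, 1)

1. B_x = -5/3  [2·signedArea(BDA) = 0 ∩ BD · CA = -388/3]
2. B_y = 1  [2·signedArea(BDA) = 0 ∩ BD · CA = -388/3]
   → B = (-5/3, 1)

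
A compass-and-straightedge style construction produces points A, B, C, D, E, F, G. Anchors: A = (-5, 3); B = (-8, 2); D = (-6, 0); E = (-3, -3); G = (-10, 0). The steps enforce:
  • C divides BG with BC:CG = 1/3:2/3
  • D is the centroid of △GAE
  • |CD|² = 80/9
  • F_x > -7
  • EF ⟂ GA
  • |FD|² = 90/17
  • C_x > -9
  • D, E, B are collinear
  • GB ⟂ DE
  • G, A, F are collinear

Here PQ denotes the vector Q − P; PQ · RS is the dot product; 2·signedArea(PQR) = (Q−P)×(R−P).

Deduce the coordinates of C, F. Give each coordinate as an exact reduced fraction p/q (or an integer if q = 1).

C = (-26/3, 4/3)
F = (-105/17, 39/17)

1. C_x = -26/3  [C divides BG with BC:CG = 1/3:2/3]
2. C_y = 4/3  [C divides BG with BC:CG = 1/3:2/3]
   → C = (-26/3, 4/3)
3. F_x = -105/17  [G, A, F are collinear ∩ EF ⟂ GA]
4. F_y = 39/17  [G, A, F are collinear ∩ EF ⟂ GA]
   → F = (-105/17, 39/17)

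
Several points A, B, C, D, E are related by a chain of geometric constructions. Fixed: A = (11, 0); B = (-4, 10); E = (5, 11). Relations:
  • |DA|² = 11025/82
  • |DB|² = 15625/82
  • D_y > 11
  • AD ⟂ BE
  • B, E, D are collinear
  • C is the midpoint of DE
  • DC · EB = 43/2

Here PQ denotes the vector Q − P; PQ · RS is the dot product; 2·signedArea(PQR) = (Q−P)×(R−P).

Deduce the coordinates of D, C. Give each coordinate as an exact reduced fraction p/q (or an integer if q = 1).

1. D_x = 797/82  [B, E, D are collinear ∩ AD ⟂ BE]
2. D_y = 945/82  [B, E, D are collinear ∩ AD ⟂ BE]
   → D = (797/82, 945/82)
3. C_x = 1207/164  [C is the midpoint of DE]
4. C_y = 1847/164  [C is the midpoint of DE]
   → C = (1207/164, 1847/164)

C = (1207/164, 1847/164)
D = (797/82, 945/82)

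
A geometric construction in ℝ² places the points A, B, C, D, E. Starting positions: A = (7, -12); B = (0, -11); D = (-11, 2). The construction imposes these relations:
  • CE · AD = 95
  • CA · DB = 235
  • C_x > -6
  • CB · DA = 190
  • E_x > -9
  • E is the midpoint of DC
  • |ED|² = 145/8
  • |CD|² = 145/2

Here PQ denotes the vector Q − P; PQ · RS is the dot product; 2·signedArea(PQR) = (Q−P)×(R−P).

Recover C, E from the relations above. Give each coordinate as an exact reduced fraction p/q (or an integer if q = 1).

C = (-11/2, -9/2)
E = (-33/4, -5/4)

1. C_x = -11/2  [CB · DA = 190 ∩ CA · DB = 235]
2. C_y = -9/2  [CB · DA = 190 ∩ CA · DB = 235]
   → C = (-11/2, -9/2)
3. E_x = -33/4  [E is the midpoint of DC]
4. E_y = -5/4  [E is the midpoint of DC]
   → E = (-33/4, -5/4)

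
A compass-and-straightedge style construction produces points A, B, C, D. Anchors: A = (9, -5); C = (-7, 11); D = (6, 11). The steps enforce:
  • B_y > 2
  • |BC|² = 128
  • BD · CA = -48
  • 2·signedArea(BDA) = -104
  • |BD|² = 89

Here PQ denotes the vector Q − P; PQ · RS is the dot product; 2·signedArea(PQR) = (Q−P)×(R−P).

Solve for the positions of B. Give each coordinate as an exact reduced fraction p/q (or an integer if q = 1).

B = (1, 3)

1. B_x = 1  [BD · CA = -48 ∩ 2·signedArea(BDA) = -104]
2. B_y = 3  [BD · CA = -48 ∩ 2·signedArea(BDA) = -104]
   → B = (1, 3)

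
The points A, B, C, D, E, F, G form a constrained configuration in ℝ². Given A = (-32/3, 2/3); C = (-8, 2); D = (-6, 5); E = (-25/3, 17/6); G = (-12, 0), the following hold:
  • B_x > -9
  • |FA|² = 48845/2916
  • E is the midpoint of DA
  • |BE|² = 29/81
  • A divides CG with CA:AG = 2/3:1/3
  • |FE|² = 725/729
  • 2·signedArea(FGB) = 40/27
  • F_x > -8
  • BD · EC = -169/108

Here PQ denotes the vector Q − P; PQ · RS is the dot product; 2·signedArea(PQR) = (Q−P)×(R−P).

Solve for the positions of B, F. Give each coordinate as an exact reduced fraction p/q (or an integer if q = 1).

B = (-73/9, 41/18)
F = (-199/27, 167/54)

1. B_x = -73/9  [line -1/3·x + 5/6·y + -497/108 = 0 ∩ |BE|² = 29/81]
2. B_y = 41/18  [line -1/3·x + 5/6·y + -497/108 = 0 ∩ |BE|² = 29/81]
   → B = (-73/9, 41/18)
3. F_x = -199/27  [line -41/18·x + 35/9·y + -778/27 = 0 ∩ |FA|² = 48845/2916]
4. F_y = 167/54  [line -41/18·x + 35/9·y + -778/27 = 0 ∩ |FA|² = 48845/2916]
   → F = (-199/27, 167/54)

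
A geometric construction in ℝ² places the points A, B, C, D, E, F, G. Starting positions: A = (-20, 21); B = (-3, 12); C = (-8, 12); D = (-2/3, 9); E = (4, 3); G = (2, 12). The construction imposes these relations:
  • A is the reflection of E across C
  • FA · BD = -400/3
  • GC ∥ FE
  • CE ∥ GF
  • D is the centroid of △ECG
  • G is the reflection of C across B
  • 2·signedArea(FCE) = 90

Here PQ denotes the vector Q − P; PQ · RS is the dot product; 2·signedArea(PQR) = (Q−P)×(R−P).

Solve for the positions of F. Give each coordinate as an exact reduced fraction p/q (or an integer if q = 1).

1. F_x = 14  [GC ∥ FE ∩ CE ∥ GF]
2. F_y = 3  [GC ∥ FE ∩ CE ∥ GF]
   → F = (14, 3)

F = (14, 3)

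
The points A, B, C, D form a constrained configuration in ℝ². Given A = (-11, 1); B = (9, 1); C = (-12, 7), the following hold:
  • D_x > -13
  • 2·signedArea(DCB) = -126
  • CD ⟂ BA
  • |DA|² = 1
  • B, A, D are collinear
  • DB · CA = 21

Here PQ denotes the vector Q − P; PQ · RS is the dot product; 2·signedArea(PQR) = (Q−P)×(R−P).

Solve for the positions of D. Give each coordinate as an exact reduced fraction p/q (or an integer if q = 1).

1. D_x = -12  [B, A, D are collinear ∩ CD ⟂ BA]
2. D_y = 1  [B, A, D are collinear ∩ CD ⟂ BA]
   → D = (-12, 1)

D = (-12, 1)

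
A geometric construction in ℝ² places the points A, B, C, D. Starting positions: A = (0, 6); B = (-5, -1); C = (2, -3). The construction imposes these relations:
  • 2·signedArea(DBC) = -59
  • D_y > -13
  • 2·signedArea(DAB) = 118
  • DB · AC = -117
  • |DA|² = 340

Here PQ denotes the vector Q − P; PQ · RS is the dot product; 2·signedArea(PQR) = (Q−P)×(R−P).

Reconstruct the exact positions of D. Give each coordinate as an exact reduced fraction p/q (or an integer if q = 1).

D = (4, -12)

1. D_x = 4  [2·signedArea(DAB) = 118 ∩ 2·signedArea(DBC) = -59]
2. D_y = -12  [2·signedArea(DAB) = 118 ∩ 2·signedArea(DBC) = -59]
   → D = (4, -12)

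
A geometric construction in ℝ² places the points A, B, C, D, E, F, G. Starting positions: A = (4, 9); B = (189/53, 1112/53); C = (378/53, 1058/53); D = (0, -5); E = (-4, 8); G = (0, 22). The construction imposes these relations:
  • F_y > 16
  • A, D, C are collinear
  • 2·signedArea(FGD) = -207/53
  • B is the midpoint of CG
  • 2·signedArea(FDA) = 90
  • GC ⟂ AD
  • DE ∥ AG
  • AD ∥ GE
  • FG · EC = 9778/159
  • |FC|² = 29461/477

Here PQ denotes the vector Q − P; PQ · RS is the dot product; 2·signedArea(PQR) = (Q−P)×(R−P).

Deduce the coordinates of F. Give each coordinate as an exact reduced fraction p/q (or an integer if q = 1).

1. F_x = -23/159  [2·signedArea(FDA) = 90 ∩ FG · EC = 9778/159]
2. F_y = 2702/159  [2·signedArea(FDA) = 90 ∩ FG · EC = 9778/159]
   → F = (-23/159, 2702/159)

F = (-23/159, 2702/159)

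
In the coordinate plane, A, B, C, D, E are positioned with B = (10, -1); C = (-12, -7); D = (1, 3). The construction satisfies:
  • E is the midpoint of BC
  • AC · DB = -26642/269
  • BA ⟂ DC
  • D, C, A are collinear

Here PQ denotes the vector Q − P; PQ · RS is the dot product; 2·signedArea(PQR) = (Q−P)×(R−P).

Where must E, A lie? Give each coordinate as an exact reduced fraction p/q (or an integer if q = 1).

A = (1270/269, 1577/269)
E = (-1, -4)

1. E_x = -1  [E is the midpoint of BC]
2. E_y = -4  [E is the midpoint of BC]
   → E = (-1, -4)
3. A_x = 1270/269  [D, C, A are collinear ∩ BA ⟂ DC]
4. A_y = 1577/269  [D, C, A are collinear ∩ BA ⟂ DC]
   → A = (1270/269, 1577/269)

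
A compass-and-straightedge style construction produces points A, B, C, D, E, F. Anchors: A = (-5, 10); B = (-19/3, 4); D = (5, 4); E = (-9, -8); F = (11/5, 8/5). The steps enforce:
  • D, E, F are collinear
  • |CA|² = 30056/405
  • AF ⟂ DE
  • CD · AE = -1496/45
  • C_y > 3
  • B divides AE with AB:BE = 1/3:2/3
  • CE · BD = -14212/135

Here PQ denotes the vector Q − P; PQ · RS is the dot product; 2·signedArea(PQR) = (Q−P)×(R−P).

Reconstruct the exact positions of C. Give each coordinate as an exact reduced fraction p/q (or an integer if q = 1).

C = (13/45, 16/5)

1. C_x = 13/45  [CD · AE = -1496/45 ∩ CE · BD = -14212/135]
2. C_y = 16/5  [CD · AE = -1496/45 ∩ CE · BD = -14212/135]
   → C = (13/45, 16/5)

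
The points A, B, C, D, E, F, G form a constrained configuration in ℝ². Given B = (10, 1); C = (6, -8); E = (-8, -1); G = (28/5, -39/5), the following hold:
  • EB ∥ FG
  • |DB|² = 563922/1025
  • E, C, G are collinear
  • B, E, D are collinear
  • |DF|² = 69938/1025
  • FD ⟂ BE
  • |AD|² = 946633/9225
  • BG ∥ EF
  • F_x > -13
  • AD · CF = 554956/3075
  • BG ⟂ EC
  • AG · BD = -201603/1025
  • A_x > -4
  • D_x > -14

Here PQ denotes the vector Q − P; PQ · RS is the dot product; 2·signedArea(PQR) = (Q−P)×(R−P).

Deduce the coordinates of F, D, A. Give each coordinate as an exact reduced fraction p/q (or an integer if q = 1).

A = (-10/3, -10/3)
D = (-2729/205, -326/205)
F = (-62/5, -49/5)

1. F_x = -62/5  [EB ∥ FG ∩ BG ∥ EF]
2. F_y = -49/5  [EB ∥ FG ∩ BG ∥ EF]
   → F = (-62/5, -49/5)
3. D_x = -2729/205  [B, E, D are collinear ∩ FD ⟂ BE]
4. D_y = -326/205  [B, E, D are collinear ∩ FD ⟂ BE]
   → D = (-2729/205, -326/205)
5. A_x = -10/3  [AG · BD = -201603/1025 ∩ AD · CF = 554956/3075]
6. A_y = -10/3  [AG · BD = -201603/1025 ∩ AD · CF = 554956/3075]
   → A = (-10/3, -10/3)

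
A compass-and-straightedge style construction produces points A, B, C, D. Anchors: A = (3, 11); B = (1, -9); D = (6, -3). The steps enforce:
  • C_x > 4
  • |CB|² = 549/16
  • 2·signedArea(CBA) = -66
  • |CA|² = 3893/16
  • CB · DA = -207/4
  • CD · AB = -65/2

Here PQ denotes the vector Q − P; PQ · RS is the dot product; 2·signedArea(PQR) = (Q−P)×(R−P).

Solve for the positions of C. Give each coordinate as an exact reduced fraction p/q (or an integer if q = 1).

C = (19/4, -9/2)

1. C_x = 19/4  [CD · AB = -65/2 ∩ CB · DA = -207/4]
2. C_y = -9/2  [CD · AB = -65/2 ∩ CB · DA = -207/4]
   → C = (19/4, -9/2)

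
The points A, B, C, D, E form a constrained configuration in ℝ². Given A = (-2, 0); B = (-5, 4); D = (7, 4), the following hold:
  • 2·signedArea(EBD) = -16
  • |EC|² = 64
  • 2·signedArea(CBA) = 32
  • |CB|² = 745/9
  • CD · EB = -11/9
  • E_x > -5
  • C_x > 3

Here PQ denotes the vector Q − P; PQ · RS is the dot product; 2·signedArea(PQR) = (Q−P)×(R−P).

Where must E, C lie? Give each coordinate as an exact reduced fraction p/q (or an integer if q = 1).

C = (4, 8/3)
E = (-4, 8/3)

1. E_y = 8/3  [2·signedArea(EBD) = -16]
2. C_x = 4  [line 4·x + 3·y + -24 = 0 ∩ |CB|² = 745/9]
3. C_y = 8/3  [line 4·x + 3·y + -24 = 0 ∩ |CB|² = 745/9]
   → C = (4, 8/3)
4. E_x = -4  [2·signedArea(EBD) = -16 ∩ CD · EB = -11/9]
   → E = (-4, 8/3)
5. E_y = 8/3  [2·signedArea(EBD) = -16 ∩ CD · EB = -11/9]
   → E = (-4, 8/3)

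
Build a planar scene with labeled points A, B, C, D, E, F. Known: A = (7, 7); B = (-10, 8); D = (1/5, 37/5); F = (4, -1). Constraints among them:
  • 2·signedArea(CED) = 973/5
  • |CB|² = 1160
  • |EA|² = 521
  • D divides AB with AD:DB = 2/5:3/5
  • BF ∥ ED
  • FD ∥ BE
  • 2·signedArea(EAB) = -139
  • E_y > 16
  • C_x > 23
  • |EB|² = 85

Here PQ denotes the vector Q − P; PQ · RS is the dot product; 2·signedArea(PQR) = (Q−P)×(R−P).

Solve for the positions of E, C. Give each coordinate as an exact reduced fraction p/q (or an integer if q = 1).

1. E_x = -69/5  [BF ∥ ED ∩ FD ∥ BE]
2. E_y = 82/5  [BF ∥ ED ∩ FD ∥ BE]
   → E = (-69/5, 82/5)
3. C_x = 24  [line 9·x + 14·y + -300 = 0 ∩ |CB|² = 1160]
4. C_y = 6  [line 9·x + 14·y + -300 = 0 ∩ |CB|² = 1160]
   → C = (24, 6)

C = (24, 6)
E = (-69/5, 82/5)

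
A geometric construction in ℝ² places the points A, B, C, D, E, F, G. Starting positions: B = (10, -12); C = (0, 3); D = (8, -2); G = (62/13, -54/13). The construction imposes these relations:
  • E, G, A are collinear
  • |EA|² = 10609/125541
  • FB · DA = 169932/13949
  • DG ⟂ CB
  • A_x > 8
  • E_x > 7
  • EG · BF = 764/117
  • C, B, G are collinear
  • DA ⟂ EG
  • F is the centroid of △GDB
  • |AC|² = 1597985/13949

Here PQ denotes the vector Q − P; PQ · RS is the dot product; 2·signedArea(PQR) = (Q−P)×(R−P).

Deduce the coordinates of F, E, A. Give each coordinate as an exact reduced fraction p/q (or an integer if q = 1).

A = (112782/13949, -55982/13949)
E = (304/39, -157/39)
F = (296/39, -236/39)

1. F_x = 296/39  [F is the centroid of △GDB]
2. F_y = -236/39  [F is the centroid of △GDB]
   → F = (296/39, -236/39)
3. A_x = 112782/13949  [line 94/39·x + -232/39·y + -1814564/41847 = 0 ∩ |AC|² = 1597985/13949]
4. A_y = -55982/13949  [line 94/39·x + -232/39·y + -1814564/41847 = 0 ∩ |AC|² = 1597985/13949]
   → A = (112782/13949, -55982/13949)
5. E_x = 304/39  [EG · BF = 764/117 ∩ E, G, A are collinear]
6. E_y = -157/39  [EG · BF = 764/117 ∩ E, G, A are collinear]
   → E = (304/39, -157/39)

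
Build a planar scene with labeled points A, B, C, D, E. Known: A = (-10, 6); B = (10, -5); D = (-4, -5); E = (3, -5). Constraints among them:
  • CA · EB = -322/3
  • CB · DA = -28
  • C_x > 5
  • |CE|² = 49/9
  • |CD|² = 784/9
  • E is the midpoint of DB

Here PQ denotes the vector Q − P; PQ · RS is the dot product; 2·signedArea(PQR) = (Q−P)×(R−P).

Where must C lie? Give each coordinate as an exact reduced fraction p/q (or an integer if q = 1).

1. C_x = 16/3  [CB · DA = -28 ∩ CA · EB = -322/3]
2. C_y = -5  [CB · DA = -28 ∩ CA · EB = -322/3]
   → C = (16/3, -5)

C = (16/3, -5)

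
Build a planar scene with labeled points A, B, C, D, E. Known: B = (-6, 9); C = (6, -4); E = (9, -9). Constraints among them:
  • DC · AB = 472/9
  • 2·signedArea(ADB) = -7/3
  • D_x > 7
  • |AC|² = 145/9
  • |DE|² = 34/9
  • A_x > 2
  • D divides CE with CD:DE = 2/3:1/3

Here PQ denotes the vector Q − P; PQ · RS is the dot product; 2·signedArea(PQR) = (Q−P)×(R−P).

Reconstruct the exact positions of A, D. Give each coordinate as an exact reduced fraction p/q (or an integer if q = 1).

1. D_x = 8  [D divides CE with CD:DE = 2/3:1/3]
2. D_y = -22/3  [D divides CE with CD:DE = 2/3:1/3]
   → D = (8, -22/3)
3. A_x = 3  [2·signedArea(ADB) = -7/3 ∩ DC · AB = 472/9]
4. A_y = -4/3  [2·signedArea(ADB) = -7/3 ∩ DC · AB = 472/9]
   → A = (3, -4/3)

A = (3, -4/3)
D = (8, -22/3)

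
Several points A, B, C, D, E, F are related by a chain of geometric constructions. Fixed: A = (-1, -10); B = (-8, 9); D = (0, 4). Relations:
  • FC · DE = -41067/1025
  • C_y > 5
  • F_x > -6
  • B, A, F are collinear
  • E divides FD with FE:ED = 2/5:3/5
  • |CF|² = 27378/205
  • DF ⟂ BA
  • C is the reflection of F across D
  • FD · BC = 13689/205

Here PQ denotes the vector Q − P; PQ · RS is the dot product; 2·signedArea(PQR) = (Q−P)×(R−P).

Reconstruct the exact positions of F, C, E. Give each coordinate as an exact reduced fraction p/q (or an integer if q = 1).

C = (2223/410, 2459/410)
E = (-6669/2050, 5743/2050)
F = (-2223/410, 821/410)

1. F_x = -2223/410  [B, A, F are collinear ∩ DF ⟂ BA]
2. F_y = 821/410  [B, A, F are collinear ∩ DF ⟂ BA]
   → F = (-2223/410, 821/410)
3. C_x = 2223/410  [C is the reflection of F across D]
4. C_y = 2459/410  [C is the reflection of F across D]
   → C = (2223/410, 2459/410)
5. E_x = -6669/2050  [E divides FD with FE:ED = 2/5:3/5]
6. E_y = 5743/2050  [E divides FD with FE:ED = 2/5:3/5]
   → E = (-6669/2050, 5743/2050)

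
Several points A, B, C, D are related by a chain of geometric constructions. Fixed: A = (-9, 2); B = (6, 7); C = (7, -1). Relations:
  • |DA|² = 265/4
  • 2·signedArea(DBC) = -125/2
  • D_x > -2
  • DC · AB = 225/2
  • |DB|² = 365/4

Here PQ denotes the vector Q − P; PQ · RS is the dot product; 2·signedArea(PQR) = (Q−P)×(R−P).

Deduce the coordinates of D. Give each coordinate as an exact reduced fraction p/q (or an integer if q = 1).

D = (-1, 1/2)

1. D_x = -1  [DC · AB = 225/2 ∩ 2·signedArea(DBC) = -125/2]
2. D_y = 1/2  [DC · AB = 225/2 ∩ 2·signedArea(DBC) = -125/2]
   → D = (-1, 1/2)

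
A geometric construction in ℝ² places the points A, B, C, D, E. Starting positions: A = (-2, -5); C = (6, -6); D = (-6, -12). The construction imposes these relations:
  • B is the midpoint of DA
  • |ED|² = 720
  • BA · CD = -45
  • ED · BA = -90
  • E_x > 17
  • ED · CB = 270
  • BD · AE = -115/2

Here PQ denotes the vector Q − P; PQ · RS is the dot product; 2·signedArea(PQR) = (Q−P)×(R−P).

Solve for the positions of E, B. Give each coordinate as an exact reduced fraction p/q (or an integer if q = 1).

B = (-4, -17/2)
E = (18, 0)

1. B_x = -4  [B is the midpoint of DA]
2. B_y = -17/2  [B is the midpoint of DA]
   → B = (-4, -17/2)
3. E_x = 18  [ED · CB = 270 ∩ ED · BA = -90]
4. E_y = 0  [ED · CB = 270 ∩ ED · BA = -90]
   → E = (18, 0)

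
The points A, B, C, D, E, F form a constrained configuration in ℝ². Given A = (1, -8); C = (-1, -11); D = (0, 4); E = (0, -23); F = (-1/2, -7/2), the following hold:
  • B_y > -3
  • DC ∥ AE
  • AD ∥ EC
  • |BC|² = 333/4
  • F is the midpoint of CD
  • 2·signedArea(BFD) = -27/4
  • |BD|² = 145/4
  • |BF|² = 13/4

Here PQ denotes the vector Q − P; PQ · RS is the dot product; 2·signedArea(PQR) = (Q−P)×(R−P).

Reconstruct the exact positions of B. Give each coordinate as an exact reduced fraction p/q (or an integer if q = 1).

1. B_x = 1/2  [line -15/2·x + 1/2·y + 19/4 = 0 ∩ |BF|² = 13/4]
2. B_y = -2  [line -15/2·x + 1/2·y + 19/4 = 0 ∩ |BF|² = 13/4]
   → B = (1/2, -2)

B = (1/2, -2)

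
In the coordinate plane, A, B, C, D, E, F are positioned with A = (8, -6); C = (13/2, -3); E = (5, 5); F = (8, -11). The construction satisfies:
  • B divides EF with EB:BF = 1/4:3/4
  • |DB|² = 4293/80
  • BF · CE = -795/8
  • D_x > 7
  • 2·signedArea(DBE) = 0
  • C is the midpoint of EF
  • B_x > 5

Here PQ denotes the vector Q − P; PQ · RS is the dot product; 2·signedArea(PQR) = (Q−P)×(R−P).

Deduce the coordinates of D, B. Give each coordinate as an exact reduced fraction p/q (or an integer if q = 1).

1. B_x = 23/4  [B divides EF with EB:BF = 1/4:3/4]
2. B_y = 1  [B divides EF with EB:BF = 1/4:3/4]
   → B = (23/4, 1)
3. D_x = 71/10  [line -4·x + -3/4·y + 95/4 = 0 ∩ |DB|² = 4293/80]
4. D_y = -31/5  [line -4·x + -3/4·y + 95/4 = 0 ∩ |DB|² = 4293/80]
   → D = (71/10, -31/5)

B = (23/4, 1)
D = (71/10, -31/5)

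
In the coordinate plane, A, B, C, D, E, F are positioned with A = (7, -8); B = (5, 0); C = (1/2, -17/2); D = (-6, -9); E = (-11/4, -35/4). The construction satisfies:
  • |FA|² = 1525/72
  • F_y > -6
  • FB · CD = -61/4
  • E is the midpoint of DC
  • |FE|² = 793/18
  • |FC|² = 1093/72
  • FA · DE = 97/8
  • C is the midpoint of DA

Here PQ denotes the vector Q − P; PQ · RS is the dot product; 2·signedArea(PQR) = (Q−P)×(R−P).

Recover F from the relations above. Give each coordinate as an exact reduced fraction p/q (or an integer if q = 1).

1. F_x = 37/12  [line -13/4·x + -1/4·y + 69/8 = 0 ∩ |FA|² = 1525/72]
2. F_y = -67/12  [line -13/4·x + -1/4·y + 69/8 = 0 ∩ |FA|² = 1525/72]
   → F = (37/12, -67/12)

F = (37/12, -67/12)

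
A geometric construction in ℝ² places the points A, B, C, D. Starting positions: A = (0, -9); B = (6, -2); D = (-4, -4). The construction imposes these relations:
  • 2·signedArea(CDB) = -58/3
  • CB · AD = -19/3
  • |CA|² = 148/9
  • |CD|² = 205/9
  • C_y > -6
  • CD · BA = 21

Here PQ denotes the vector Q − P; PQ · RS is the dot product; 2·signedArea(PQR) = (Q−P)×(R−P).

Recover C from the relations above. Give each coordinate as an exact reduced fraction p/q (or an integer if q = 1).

C = (2/3, -5)

1. C_x = 2/3  [CB · AD = -19/3 ∩ 2·signedArea(CDB) = -58/3]
2. C_y = -5  [CB · AD = -19/3 ∩ 2·signedArea(CDB) = -58/3]
   → C = (2/3, -5)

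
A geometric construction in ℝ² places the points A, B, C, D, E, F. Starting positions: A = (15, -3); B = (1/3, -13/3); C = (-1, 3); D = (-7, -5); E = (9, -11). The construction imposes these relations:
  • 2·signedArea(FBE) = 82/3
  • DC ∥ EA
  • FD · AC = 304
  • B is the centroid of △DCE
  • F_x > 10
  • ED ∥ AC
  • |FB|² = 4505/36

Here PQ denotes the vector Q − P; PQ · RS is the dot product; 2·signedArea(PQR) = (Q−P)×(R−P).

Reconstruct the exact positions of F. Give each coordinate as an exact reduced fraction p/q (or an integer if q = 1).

1. F_x = 21/2  [2·signedArea(FBE) = 82/3 ∩ FD · AC = 304]
2. F_y = -9  [2·signedArea(FBE) = 82/3 ∩ FD · AC = 304]
   → F = (21/2, -9)

F = (21/2, -9)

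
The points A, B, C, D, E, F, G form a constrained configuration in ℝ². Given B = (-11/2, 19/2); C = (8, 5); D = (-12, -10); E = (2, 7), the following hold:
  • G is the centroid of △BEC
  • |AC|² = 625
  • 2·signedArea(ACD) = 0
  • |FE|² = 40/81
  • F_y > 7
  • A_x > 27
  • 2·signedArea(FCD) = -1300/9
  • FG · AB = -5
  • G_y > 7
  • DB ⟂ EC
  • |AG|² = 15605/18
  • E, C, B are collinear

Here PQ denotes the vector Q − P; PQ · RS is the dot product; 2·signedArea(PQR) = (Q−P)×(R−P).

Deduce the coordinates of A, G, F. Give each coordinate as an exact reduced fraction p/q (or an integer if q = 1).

A = (28, 20)
F = (4/3, 65/9)
G = (3/2, 43/6)

1. A_x = 28  [line 15·x + -20·y + -20 = 0 ∩ |AC|² = 625]
2. A_y = 20  [line 15·x + -20·y + -20 = 0 ∩ |AC|² = 625]
   → A = (28, 20)
3. G_x = 3/2  [G is the centroid of △BEC]
4. G_y = 43/6  [G is the centroid of △BEC]
   → G = (3/2, 43/6)
5. F_x = 4/3  [FG · AB = -5 ∩ 2·signedArea(FCD) = -1300/9]
6. F_y = 65/9  [FG · AB = -5 ∩ 2·signedArea(FCD) = -1300/9]
   → F = (4/3, 65/9)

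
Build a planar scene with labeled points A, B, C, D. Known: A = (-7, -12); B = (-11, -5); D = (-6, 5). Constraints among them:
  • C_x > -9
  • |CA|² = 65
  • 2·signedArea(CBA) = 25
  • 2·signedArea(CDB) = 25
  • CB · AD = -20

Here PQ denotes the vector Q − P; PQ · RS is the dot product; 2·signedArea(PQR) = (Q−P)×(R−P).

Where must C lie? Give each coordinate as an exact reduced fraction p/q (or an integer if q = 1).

1. C_x = -8  [CB · AD = -20 ∩ 2·signedArea(CDB) = 25]
2. C_y = -4  [CB · AD = -20 ∩ 2·signedArea(CDB) = 25]
   → C = (-8, -4)

C = (-8, -4)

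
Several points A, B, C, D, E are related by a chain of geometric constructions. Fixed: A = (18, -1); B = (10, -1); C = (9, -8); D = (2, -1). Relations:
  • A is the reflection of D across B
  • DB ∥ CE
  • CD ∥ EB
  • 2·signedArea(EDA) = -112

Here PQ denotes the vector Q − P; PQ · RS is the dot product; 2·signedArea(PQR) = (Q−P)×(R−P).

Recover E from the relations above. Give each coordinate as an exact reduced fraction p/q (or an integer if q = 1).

1. E_x = 17  [CD ∥ EB ∩ DB ∥ CE]
2. E_y = -8  [CD ∥ EB ∩ DB ∥ CE]
   → E = (17, -8)

E = (17, -8)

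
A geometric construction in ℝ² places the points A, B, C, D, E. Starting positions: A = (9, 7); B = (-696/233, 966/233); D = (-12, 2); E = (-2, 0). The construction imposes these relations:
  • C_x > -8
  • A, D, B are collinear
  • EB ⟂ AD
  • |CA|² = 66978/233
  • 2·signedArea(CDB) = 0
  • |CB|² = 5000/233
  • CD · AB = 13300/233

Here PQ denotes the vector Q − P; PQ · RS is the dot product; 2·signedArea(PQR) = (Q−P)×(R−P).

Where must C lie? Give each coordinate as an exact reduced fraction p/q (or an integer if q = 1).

C = (-1746/233, 716/233)

1. C_x = -1746/233  [2·signedArea(CDB) = 0 ∩ CD · AB = 13300/233]
2. C_y = 716/233  [2·signedArea(CDB) = 0 ∩ CD · AB = 13300/233]
   → C = (-1746/233, 716/233)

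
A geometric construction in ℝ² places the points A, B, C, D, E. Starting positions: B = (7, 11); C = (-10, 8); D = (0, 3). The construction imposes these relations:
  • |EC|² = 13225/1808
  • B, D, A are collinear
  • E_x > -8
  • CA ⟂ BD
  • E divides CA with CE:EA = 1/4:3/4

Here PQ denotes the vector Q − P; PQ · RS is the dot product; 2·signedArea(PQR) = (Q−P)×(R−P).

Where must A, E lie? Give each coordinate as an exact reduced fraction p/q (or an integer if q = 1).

A = (-210/113, 99/113)
E = (-900/113, 2811/452)

1. A_x = -210/113  [B, D, A are collinear ∩ CA ⟂ BD]
2. A_y = 99/113  [B, D, A are collinear ∩ CA ⟂ BD]
   → A = (-210/113, 99/113)
3. E_x = -900/113  [E divides CA with CE:EA = 1/4:3/4]
4. E_y = 2811/452  [E divides CA with CE:EA = 1/4:3/4]
   → E = (-900/113, 2811/452)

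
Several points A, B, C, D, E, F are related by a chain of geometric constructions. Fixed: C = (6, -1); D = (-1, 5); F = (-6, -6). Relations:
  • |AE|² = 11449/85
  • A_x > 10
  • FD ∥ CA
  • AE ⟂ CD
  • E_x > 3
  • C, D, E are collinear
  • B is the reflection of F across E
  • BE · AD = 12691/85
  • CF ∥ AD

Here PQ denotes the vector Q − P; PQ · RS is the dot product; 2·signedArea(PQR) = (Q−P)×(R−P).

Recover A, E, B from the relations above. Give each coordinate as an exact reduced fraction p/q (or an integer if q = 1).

A = (11, 10)
B = (1096/85, 712/85)
E = (293/85, 101/85)

1. A_x = 11  [CF ∥ AD ∩ FD ∥ CA]
2. A_y = 10  [CF ∥ AD ∩ FD ∥ CA]
   → A = (11, 10)
3. E_x = 293/85  [C, D, E are collinear ∩ AE ⟂ CD]
4. E_y = 101/85  [C, D, E are collinear ∩ AE ⟂ CD]
   → E = (293/85, 101/85)
5. B_x = 1096/85  [B is the reflection of F across E]
6. B_y = 712/85  [B is the reflection of F across E]
   → B = (1096/85, 712/85)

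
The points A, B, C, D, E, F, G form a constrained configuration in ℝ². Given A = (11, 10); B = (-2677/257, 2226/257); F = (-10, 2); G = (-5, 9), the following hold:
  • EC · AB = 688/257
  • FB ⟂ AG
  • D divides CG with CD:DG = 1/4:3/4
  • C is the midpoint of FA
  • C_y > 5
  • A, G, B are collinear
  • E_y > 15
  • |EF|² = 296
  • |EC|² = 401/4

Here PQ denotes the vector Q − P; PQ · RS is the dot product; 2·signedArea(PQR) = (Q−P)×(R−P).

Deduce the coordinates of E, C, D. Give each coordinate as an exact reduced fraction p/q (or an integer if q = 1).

C = (1/2, 6)
D = (-7/8, 27/4)
E = (0, 16)

1. C_x = 1/2  [C is the midpoint of FA]
2. C_y = 6  [C is the midpoint of FA]
   → C = (1/2, 6)
3. D_x = -7/8  [D divides CG with CD:DG = 1/4:3/4]
4. D_y = 27/4  [D divides CG with CD:DG = 1/4:3/4]
   → D = (-7/8, 27/4)
5. E_x = 0  [line 5504/257·x + 344/257·y + -5504/257 = 0 ∩ |EF|² = 296]
6. E_y = 16  [line 5504/257·x + 344/257·y + -5504/257 = 0 ∩ |EF|² = 296]
   → E = (0, 16)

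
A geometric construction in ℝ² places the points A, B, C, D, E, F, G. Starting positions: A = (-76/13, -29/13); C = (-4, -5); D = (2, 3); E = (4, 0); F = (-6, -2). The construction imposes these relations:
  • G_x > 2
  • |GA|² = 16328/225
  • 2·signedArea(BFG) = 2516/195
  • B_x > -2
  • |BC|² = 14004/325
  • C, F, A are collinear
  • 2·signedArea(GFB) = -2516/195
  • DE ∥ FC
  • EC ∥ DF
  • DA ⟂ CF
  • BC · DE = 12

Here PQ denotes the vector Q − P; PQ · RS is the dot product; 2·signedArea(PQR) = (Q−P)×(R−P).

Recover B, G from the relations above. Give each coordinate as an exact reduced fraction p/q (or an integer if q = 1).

B = (-74/65, 59/65)
G = (446/195, 59/195)

1. B_x = -74/65  [line -2·x + 3·y + -5 = 0 ∩ |BC|² = 14004/325]
2. B_y = 59/65  [line -2·x + 3·y + -5 = 0 ∩ |BC|² = 14004/325]
   → B = (-74/65, 59/65)
3. G_x = 446/195  [line 189/65·x + -316/65·y + -202/39 = 0 ∩ |GA|² = 16328/225]
4. G_y = 59/195  [line 189/65·x + -316/65·y + -202/39 = 0 ∩ |GA|² = 16328/225]
   → G = (446/195, 59/195)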